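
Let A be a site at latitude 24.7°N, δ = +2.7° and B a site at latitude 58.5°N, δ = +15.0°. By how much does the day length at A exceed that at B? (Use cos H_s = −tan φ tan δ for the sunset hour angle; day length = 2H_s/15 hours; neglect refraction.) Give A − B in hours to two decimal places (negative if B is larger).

-3.29 h

A: H_s = arccos(−tan 24.7° · tan 2.7°) = 91.24°, so 2H_s/15 = 12.1653 h.
B: H_s = arccos(−tan 58.5° · tan 15.0°) = 115.93°, so 2H_s/15 = 15.4573 h.
A − B = 12.1653 − 15.4573 = -3.2920 h.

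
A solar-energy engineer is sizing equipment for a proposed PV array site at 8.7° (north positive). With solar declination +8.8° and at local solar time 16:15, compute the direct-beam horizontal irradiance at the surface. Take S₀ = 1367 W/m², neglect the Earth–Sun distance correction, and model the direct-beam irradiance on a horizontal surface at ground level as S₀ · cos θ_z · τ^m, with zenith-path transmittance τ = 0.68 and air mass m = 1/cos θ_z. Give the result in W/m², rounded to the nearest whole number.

267 W/m²

Hour angle H = 15° × (16.25 − 12) = 63.75°.
With φ = 8.7°, δ = 8.8°, H = 63.75°: sin φ sin δ = 0.0231, cos φ cos δ cos H = 0.4321, so cos θ_z = 0.4552.
Air mass m = 1/cos θ_z = 1/0.4552 = 2.197; τ^m = 0.68^2.197 = 0.4286.
Surface direct beam = 1367 × 0.4552 × 0.4286 = 266.70 W/m².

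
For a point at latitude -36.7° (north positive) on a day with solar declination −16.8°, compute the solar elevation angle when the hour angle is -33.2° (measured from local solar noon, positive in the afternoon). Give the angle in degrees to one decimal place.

cos θ_z = sin φ sin δ + cos φ cos δ cos H = (-0.5976)(-0.2890) + (0.8018)(0.9573)(0.8368) = 0.8150.
θ_z = arccos(0.8150) = 35.41°, so the elevation is 90° − 35.41° = 54.59°.

54.6°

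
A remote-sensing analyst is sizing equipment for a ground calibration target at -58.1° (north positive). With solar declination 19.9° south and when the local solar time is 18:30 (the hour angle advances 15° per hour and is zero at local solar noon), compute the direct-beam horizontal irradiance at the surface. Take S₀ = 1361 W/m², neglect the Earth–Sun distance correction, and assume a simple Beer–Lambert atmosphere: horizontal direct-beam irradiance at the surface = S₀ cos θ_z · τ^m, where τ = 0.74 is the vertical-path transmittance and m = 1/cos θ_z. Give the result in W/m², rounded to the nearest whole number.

80 W/m²

Hour angle H = 15° × (18.5 − 12) = 97.50°.
cos θ_z = sin(-58.1°) sin(-19.9°) + cos(-58.1°) cos(-19.9°) cos(97.50°) = 0.2890 + -0.0649 = 0.2241.
Air mass m = 1/cos θ_z = 1/0.2241 = 4.462; τ^m = 0.74^4.462 = 0.2609.
Surface direct beam = 1361 × 0.2241 × 0.2609 = 79.57 W/m².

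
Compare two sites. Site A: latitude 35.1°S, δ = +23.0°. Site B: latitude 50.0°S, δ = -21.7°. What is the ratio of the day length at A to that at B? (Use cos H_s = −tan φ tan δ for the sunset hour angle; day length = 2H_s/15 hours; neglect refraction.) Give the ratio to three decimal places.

A: H_s = arccos(−tan -35.1° · tan 23.0°) = 72.64°, so 2H_s/15 = 9.6853 h.
B: H_s = arccos(−tan -50.0° · tan -21.7°) = 118.31°, so 2H_s/15 = 15.7747 h.
Ratio A/B = 9.6853 / 15.7747 = 0.6140.

0.614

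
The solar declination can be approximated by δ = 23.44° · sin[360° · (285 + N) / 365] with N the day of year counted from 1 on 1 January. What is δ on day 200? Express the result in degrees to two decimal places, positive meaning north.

360 × (285 + 200) / 365 = 478.356°; sin(478.356°) = 0.8800.
δ = 23.44 × 0.8800 = 20.627° ≈ +20.63°.

+20.63°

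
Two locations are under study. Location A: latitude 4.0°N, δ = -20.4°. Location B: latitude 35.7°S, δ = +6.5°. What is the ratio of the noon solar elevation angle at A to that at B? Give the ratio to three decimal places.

A: 90° − |4.0 − (-20.4)| = 65.60°.
B: 90° − |-35.7 − (6.5)| = 47.80°.
Ratio A/B = 65.6000 / 47.8000 = 1.3724.

1.372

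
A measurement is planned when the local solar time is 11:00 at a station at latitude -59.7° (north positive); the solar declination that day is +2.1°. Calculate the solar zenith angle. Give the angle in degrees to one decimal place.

62.9°

Hour angle H = 15° × (11 − 12) = -15.00°.
With φ = -59.7°, δ = 2.1°, H = -15.00°: sin φ sin δ = -0.0316, cos φ cos δ cos H = 0.4870, so cos θ_z = 0.4554.
θ_z = arccos(0.4554) = 62.91°.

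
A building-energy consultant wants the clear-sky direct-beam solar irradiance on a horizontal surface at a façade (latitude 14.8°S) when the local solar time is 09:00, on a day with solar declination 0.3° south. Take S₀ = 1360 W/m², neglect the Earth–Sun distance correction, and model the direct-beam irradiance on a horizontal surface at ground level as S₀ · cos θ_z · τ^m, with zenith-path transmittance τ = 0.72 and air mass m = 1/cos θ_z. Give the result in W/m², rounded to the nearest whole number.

577 W/m²

Hour angle H = 15° × (9 − 12) = -45.00°.
With φ = -14.8°, δ = -0.3°, H = -45.00°: sin φ sin δ = 0.0013, cos φ cos δ cos H = 0.6836, so cos θ_z = 0.6849.
Air mass m = 1/cos θ_z = 1/0.6849 = 1.460; τ^m = 0.72^1.460 = 0.6190.
Surface direct beam = 1360 × 0.6849 × 0.6190 = 576.58 W/m².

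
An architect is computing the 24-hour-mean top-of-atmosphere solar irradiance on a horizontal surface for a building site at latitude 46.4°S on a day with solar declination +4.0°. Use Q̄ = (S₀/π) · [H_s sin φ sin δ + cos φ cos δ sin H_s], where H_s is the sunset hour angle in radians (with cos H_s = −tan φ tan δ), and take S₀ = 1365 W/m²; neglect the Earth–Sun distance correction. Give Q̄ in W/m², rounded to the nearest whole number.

265 W/m²

cos H_s = −tan(-46.4°) · tan(4.0°) = 0.0734, so H_s = arccos(0.0734) = 85.79°. In radians, H_s = 1.4973.
H_s sin φ sin δ = 1.4973 × -0.7242 × 0.0698 = -0.0757.
cos φ cos δ sin H_s = 0.6896 × 0.9976 × 0.9973 = 0.6861.
Q̄ = (1365/π) × (-0.0757 + 0.6861) = 434.49 × 0.6104 = 265.21 W/m².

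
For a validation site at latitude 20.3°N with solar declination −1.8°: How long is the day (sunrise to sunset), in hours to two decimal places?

The sunset hour angle satisfies cos H_s = −tan φ tan δ = 0.0116, giving H_s = 89.34°.
Day length = 2 H_s / 15° h⁻¹ = 178.68° / 15 = 11.912 h.

11.91 hours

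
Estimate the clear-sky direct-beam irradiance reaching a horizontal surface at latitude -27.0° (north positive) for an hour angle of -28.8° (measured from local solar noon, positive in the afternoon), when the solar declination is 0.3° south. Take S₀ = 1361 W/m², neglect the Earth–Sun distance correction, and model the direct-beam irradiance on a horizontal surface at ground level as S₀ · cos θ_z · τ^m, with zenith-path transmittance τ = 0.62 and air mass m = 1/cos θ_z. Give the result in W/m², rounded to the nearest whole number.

cos θ_z = sin(-27.0°) sin(-0.3°) + cos(-27.0°) cos(-0.3°) cos(-28.80°) = 0.0024 + 0.7808 = 0.7832.
Air mass m = 1/cos θ_z = 1/0.7832 = 1.277; τ^m = 0.62^1.277 = 0.5431.
Surface direct beam = 1361 × 0.7832 × 0.5431 = 578.91 W/m².

579 W/m²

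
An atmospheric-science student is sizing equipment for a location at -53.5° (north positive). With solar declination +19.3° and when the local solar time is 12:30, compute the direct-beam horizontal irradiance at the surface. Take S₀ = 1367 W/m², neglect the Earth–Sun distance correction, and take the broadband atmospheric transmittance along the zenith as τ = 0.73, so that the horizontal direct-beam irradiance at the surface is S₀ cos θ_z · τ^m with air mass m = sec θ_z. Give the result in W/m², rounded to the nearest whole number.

135 W/m²

Hour angle H = 15° × (12.5 − 12) = 7.50°.
With φ = -53.5°, δ = 19.3°, H = 7.50°: sin φ sin δ = -0.2657, cos φ cos δ cos H = 0.5566, so cos θ_z = 0.2909.
Air mass m = 1/cos θ_z = 1/0.2909 = 3.438; τ^m = 0.73^3.438 = 0.3389.
Surface direct beam = 1367 × 0.2909 × 0.3389 = 134.77 W/m².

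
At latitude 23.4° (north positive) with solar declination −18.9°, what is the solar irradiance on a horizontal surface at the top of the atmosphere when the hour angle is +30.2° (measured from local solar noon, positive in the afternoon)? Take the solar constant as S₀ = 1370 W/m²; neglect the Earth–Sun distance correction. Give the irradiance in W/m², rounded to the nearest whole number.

852 W/m²

cos θ_z = sin φ sin δ + cos φ cos δ cos H = (0.3971)(-0.3239) + (0.9178)(0.9461)(0.8643) = 0.6219.
Top-of-atmosphere irradiance = S₀ cos θ_z = 1370 × 0.6219 = 852.00 W/m².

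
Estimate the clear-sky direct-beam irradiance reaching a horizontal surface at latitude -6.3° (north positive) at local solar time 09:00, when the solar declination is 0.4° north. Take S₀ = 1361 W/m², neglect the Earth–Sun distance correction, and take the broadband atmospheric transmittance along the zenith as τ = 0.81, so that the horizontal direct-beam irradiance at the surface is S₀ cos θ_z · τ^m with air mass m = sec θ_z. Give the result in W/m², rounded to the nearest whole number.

708 W/m²

Hour angle H = 15° × (9 − 12) = -45.00°.
cos θ_z = sin(-6.3°) sin(0.4°) + cos(-6.3°) cos(0.4°) cos(-45.00°) = -0.0008 + 0.7028 = 0.7020.
Air mass m = 1/cos θ_z = 1/0.7020 = 1.425; τ^m = 0.81^1.425 = 0.7406.
Surface direct beam = 1361 × 0.7020 × 0.7406 = 707.59 W/m².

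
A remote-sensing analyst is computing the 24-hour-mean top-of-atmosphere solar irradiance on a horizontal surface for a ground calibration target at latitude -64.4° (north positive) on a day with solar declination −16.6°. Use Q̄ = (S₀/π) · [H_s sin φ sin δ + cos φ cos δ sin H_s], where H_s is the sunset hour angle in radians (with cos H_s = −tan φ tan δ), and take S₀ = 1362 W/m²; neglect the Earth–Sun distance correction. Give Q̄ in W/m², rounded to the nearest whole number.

391 W/m²

−tan φ tan δ = −(-2.0872)(-0.2981) = -0.6222; H_s = arccos(-0.6222) = 128.48°. In radians, H_s = 2.2424.
H_s sin φ sin δ = 2.2424 × -0.9018 × -0.2857 = 0.5777.
cos φ cos δ sin H_s = 0.4321 × 0.9583 × 0.7828 = 0.3241.
Q̄ = (1362/π) × (0.5777 + 0.3241) = 433.54 × 0.9018 = 390.97 W/m².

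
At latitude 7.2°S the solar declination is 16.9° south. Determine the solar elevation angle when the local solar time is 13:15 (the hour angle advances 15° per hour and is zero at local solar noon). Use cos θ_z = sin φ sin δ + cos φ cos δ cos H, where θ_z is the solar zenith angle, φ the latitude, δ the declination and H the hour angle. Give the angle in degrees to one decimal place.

Hour angle H = 15° × (13.25 − 12) = 18.75°.
With φ = -7.2°, δ = -16.9°, H = 18.75°: sin φ sin δ = 0.0364, cos φ cos δ cos H = 0.8989, so cos θ_z = 0.9353.
θ_z = arccos(0.9353) = 20.72°, so the elevation is 90° − 20.72° = 69.28°.

69.3°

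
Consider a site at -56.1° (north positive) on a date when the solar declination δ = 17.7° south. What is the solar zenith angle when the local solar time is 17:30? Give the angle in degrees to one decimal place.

Hour angle H = 15° × (17.5 − 12) = 82.50°.
cos θ_z = sin φ sin δ + cos φ cos δ cos H = (-0.8300)(-0.3040) + (0.5577)(0.9527)(0.1305) = 0.3217.
θ_z = arccos(0.3217) = 71.23°.

71.2°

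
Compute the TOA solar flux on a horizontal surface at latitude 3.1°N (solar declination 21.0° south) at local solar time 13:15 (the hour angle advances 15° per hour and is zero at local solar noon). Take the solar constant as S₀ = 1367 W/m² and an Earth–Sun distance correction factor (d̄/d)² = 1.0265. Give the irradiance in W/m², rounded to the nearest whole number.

Hour angle H = 15° × (13.25 − 12) = 18.75°.
cos θ_z = sin(3.1°) sin(-21.0°) + cos(3.1°) cos(-21.0°) cos(18.75°) = -0.0194 + 0.8827 = 0.8633.
Top-of-atmosphere irradiance = S₀ (d̄/d)² cos θ_z = 1367 × 1.0265 × 0.8633 = 1211.40 W/m².

1211 W/m²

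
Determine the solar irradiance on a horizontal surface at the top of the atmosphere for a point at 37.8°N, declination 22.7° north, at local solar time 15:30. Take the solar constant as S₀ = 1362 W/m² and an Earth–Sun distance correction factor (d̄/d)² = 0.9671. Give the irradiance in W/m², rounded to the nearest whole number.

Hour angle H = 15° × (15.5 − 12) = 52.50°.
cos θ_z = sin φ sin δ + cos φ cos δ cos H = (0.6129)(0.3859) + (0.7902)(0.9225)(0.6088) = 0.6803.
Top-of-atmosphere irradiance = S₀ (d̄/d)² cos θ_z = 1362 × 0.9671 × 0.6803 = 896.08 W/m².

896 W/m²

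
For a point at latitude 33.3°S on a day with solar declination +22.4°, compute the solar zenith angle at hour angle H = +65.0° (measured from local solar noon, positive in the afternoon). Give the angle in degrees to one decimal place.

With φ = -33.3°, δ = 22.4°, H = 65.00°: sin φ sin δ = -0.2092, cos φ cos δ cos H = 0.3266, so cos θ_z = 0.1174.
θ_z = arccos(0.1174) = 83.26°.

83.3°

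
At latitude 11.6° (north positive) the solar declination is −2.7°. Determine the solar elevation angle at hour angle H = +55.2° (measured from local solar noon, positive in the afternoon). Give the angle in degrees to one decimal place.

cos θ_z = sin φ sin δ + cos φ cos δ cos H = (0.2011)(-0.0471) + (0.9796)(0.9989)(0.5707) = 0.5490.
θ_z = arccos(0.5490) = 56.70°, so the elevation is 90° − 56.70° = 33.30°.

33.3°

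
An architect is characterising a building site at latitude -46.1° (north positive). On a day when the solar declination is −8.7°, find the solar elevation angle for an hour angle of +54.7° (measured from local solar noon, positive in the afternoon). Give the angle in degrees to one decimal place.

cos θ_z = sin(-46.1°) sin(-8.7°) + cos(-46.1°) cos(-8.7°) cos(54.70°) = 0.1090 + 0.3961 = 0.5051.
θ_z = arccos(0.5051) = 59.66°, so the elevation is 90° − 59.66° = 30.34°.

30.3°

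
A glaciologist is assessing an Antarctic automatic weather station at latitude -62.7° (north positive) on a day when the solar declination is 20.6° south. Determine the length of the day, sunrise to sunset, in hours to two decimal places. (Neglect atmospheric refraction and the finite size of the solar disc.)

18.23 hours

cos H_s = −tan(-62.7°) · tan(-20.6°) = -0.7282, so H_s = arccos(-0.7282) = 136.74°.
Day length = 2 H_s / 15° h⁻¹ = 273.48° / 15 = 18.232 h.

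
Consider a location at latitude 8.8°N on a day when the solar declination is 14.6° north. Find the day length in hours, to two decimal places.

12.31 hours

−tan φ tan δ = −(0.1548)(0.2605) = -0.0403; H_s = arccos(-0.0403) = 92.31°.
Day length = 2 H_s / 15° h⁻¹ = 184.62° / 15 = 12.308 h.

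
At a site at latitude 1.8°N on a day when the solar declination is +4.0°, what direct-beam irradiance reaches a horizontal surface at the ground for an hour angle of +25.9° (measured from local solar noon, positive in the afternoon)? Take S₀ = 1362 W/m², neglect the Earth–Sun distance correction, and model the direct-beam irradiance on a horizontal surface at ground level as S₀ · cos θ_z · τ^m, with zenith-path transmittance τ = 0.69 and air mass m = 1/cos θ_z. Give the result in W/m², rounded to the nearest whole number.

cos θ_z = sin φ sin δ + cos φ cos δ cos H = (0.0314)(0.0698) + (0.9995)(0.9976)(0.8996) = 0.8992.
Air mass m = 1/cos θ_z = 1/0.8992 = 1.112; τ^m = 0.69^1.112 = 0.6619.
Surface direct beam = 1362 × 0.8992 × 0.6619 = 810.64 W/m².

811 W/m²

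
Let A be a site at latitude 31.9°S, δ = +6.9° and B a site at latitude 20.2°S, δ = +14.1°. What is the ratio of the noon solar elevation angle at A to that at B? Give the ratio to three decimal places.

A: 90° − |-31.9 − (6.9)| = 51.20°.
B: 90° − |-20.2 − (14.1)| = 55.70°.
Ratio A/B = 51.2000 / 55.7000 = 0.9192.

0.919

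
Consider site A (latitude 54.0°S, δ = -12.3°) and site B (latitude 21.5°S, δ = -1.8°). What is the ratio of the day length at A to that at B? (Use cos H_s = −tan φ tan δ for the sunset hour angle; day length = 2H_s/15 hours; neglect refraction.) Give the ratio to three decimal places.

A: H_s = arccos(−tan -54.0° · tan -12.3°) = 107.46°, so 2H_s/15 = 14.3280 h.
B: H_s = arccos(−tan -21.5° · tan -1.8°) = 90.71°, so 2H_s/15 = 12.0947 h.
Ratio A/B = 14.3280 / 12.0947 = 1.1847.

1.185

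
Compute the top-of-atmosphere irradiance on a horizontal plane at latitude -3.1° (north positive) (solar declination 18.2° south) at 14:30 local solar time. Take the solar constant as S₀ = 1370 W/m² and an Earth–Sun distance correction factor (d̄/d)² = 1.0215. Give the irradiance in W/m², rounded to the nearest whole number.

1077 W/m²

Hour angle H = 15° × (14.5 − 12) = 37.50°.
cos θ_z = sin(-3.1°) sin(-18.2°) + cos(-3.1°) cos(-18.2°) cos(37.50°) = 0.0169 + 0.7526 = 0.7695.
Top-of-atmosphere irradiance = S₀ (d̄/d)² cos θ_z = 1370 × 1.0215 × 0.7695 = 1076.88 W/m².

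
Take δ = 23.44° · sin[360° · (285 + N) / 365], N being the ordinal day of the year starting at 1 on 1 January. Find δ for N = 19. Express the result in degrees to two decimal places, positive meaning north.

-20.33°

360 × (285 + 19) / 365 = 299.836°; sin(299.836°) = -0.8675.
δ = 23.44 × -0.8675 = -20.334° ≈ -20.33°.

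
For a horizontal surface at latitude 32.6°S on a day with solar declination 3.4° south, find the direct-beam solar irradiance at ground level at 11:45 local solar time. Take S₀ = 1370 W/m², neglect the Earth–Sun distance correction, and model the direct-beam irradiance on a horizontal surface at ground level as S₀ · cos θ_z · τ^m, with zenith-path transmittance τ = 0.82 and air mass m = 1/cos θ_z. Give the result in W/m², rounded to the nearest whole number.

Hour angle H = 15° × (11.75 − 12) = -3.75°.
cos θ_z = sin(-32.6°) sin(-3.4°) + cos(-32.6°) cos(-3.4°) cos(-3.75°) = 0.0320 + 0.8392 = 0.8712.
Air mass m = 1/cos θ_z = 1/0.8712 = 1.148; τ^m = 0.82^1.148 = 0.7963.
Surface direct beam = 1370 × 0.8712 × 0.7963 = 950.42 W/m².

950 W/m²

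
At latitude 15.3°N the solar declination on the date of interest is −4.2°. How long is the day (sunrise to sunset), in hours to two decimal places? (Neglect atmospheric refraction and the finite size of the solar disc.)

11.85 hours

The sunset hour angle satisfies cos H_s = −tan φ tan δ = 0.0201, giving H_s = 88.85°.
Day length = 2 H_s / 15° h⁻¹ = 177.70° / 15 = 11.847 h.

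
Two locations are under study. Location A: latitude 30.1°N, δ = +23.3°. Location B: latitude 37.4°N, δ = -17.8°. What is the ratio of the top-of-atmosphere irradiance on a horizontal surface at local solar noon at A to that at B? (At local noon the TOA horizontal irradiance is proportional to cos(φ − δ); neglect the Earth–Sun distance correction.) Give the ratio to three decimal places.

1.740

A: cos θ_z = cos(30.1° − (23.3°)) = 0.9930.
B: cos θ_z = cos(37.4° − (-17.8°)) = 0.5707.
Ratio A/B = 0.9930 / 0.5707 = 1.7400.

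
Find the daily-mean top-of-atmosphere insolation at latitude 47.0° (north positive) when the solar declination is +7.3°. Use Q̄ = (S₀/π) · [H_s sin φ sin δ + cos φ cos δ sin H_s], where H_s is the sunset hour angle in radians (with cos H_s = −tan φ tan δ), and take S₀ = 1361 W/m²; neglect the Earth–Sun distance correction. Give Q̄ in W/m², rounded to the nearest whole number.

359 W/m²

The sunset hour angle satisfies cos H_s = −tan φ tan δ = -0.1374, giving H_s = 97.90°. In radians, H_s = 1.7087.
H_s sin φ sin δ = 1.7087 × 0.7314 × 0.1271 = 0.1588.
cos φ cos δ sin H_s = 0.6820 × 0.9919 × 0.9905 = 0.6700.
Q̄ = (1361/π) × (0.1588 + 0.6700) = 433.22 × 0.8288 = 359.05 W/m².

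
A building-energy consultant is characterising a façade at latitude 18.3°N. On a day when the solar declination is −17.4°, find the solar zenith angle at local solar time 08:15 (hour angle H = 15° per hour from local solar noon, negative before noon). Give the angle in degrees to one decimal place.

Hour angle H = 15° × (8.25 − 12) = -56.25°.
With φ = 18.3°, δ = -17.4°, H = -56.25°: sin φ sin δ = -0.0939, cos φ cos δ cos H = 0.5033, so cos θ_z = 0.4094.
θ_z = arccos(0.4094) = 65.83°.

65.8°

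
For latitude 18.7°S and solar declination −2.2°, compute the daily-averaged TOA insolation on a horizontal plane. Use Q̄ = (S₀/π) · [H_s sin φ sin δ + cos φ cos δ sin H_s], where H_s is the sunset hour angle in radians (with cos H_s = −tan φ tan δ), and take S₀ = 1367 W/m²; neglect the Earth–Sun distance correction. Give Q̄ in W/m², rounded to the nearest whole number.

420 W/m²

The sunset hour angle satisfies cos H_s = −tan φ tan δ = -0.0130, giving H_s = 90.74°. In radians, H_s = 1.5837.
H_s sin φ sin δ = 1.5837 × -0.3206 × -0.0384 = 0.0195.
cos φ cos δ sin H_s = 0.9472 × 0.9993 × 0.9999 = 0.9464.
Q̄ = (1367/π) × (0.0195 + 0.9464) = 435.13 × 0.9659 = 420.29 W/m².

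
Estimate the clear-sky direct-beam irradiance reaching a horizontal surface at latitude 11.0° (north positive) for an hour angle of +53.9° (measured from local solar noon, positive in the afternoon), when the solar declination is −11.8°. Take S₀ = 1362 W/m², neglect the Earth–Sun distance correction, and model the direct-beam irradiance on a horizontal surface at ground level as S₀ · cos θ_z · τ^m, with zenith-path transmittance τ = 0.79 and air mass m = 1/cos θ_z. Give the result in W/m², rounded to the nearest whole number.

459 W/m²

With φ = 11.0°, δ = -11.8°, H = 53.90°: sin φ sin δ = -0.0390, cos φ cos δ cos H = 0.5661, so cos θ_z = 0.5271.
Air mass m = 1/cos θ_z = 1/0.5271 = 1.897; τ^m = 0.79^1.897 = 0.6394.
Surface direct beam = 1362 × 0.5271 × 0.6394 = 459.03 W/m².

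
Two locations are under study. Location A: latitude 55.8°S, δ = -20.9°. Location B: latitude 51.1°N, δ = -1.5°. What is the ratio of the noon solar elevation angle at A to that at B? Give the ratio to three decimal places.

A: 90° − |-55.8 − (-20.9)| = 55.10°.
B: 90° − |51.1 − (-1.5)| = 37.40°.
Ratio A/B = 55.1000 / 37.4000 = 1.4733.

1.473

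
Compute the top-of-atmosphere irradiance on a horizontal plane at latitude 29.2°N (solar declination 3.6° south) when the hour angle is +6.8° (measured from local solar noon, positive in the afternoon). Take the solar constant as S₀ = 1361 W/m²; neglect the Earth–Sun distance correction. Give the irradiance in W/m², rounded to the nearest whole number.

cos θ_z = sin(29.2°) sin(-3.6°) + cos(29.2°) cos(-3.6°) cos(6.80°) = -0.0306 + 0.8651 = 0.8345.
Top-of-atmosphere irradiance = S₀ cos θ_z = 1361 × 0.8345 = 1135.75 W/m².

1136 W/m²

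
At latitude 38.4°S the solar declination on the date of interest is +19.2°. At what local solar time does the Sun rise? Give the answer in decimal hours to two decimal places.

cos H_s = −tan(-38.4°) · tan(19.2°) = 0.2760, so H_s = arccos(0.2760) = 73.98°.
Sunrise is at 12 − H_s/15 = 12 − 4.932 = 7.068 h local solar time.

7.07 h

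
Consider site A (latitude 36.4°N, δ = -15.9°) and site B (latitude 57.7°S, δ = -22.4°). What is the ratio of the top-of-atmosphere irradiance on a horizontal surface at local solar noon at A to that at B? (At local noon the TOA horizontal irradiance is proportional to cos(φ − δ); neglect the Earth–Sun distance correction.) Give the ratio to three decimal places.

A: cos θ_z = cos(36.4° − (-15.9°)) = 0.6115.
B: cos θ_z = cos(-57.7° − (-22.4°)) = 0.8161.
Ratio A/B = 0.6115 / 0.8161 = 0.7493.

0.749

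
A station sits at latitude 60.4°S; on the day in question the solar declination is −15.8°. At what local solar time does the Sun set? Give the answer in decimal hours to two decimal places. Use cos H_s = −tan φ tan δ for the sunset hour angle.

19.99 h

cos H_s = −tan(-60.4°) · tan(-15.8°) = -0.4981, so H_s = arccos(-0.4981) = 119.87°.
Sunset is at 12 + H_s/15 = 12 + 7.991 = 19.991 h local solar time.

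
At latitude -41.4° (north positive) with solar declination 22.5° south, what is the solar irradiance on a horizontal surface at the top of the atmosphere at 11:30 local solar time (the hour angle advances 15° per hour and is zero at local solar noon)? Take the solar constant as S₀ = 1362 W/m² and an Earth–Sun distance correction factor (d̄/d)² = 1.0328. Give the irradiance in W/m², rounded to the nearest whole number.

Hour angle H = 15° × (11.5 − 12) = -7.50°.
cos θ_z = sin φ sin δ + cos φ cos δ cos H = (-0.6613)(-0.3827) + (0.7501)(0.9239)(0.9914) = 0.9401.
Top-of-atmosphere irradiance = S₀ (d̄/d)² cos θ_z = 1362 × 1.0328 × 0.9401 = 1322.41 W/m².

1322 W/m²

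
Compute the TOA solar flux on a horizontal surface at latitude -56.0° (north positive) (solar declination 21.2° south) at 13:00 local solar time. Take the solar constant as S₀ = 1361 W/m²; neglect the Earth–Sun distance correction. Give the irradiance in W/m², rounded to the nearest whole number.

1093 W/m²

Hour angle H = 15° × (13 − 12) = 15.00°.
cos θ_z = sin(-56.0°) sin(-21.2°) + cos(-56.0°) cos(-21.2°) cos(15.00°) = 0.2998 + 0.5036 = 0.8034.
Top-of-atmosphere irradiance = S₀ cos θ_z = 1361 × 0.8034 = 1093.43 W/m².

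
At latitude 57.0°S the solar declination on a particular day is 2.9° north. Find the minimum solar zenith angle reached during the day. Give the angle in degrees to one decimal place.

At local solar noon the hour angle is zero, so the zenith angle is |φ − δ| = |-57.0° − (2.9°)| = 59.9°.

59.9°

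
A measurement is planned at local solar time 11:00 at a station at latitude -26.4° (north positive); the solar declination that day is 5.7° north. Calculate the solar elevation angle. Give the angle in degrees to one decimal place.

54.8°

Hour angle H = 15° × (11 − 12) = -15.00°.
With φ = -26.4°, δ = 5.7°, H = -15.00°: sin φ sin δ = -0.0442, cos φ cos δ cos H = 0.8609, so cos θ_z = 0.8167.
θ_z = arccos(0.8167) = 35.24°, so the elevation is 90° − 35.24° = 54.76°.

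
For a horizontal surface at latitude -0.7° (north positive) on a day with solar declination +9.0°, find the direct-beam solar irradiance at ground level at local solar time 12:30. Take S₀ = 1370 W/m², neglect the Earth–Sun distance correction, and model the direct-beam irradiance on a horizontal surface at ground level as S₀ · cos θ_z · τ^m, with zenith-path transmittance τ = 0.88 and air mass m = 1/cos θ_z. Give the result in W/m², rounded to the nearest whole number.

1175 W/m²

Hour angle H = 15° × (12.5 − 12) = 7.50°.
With φ = -0.7°, δ = 9.0°, H = 7.50°: sin φ sin δ = -0.0019, cos φ cos δ cos H = 0.9792, so cos θ_z = 0.9773.
Air mass m = 1/cos θ_z = 1/0.9773 = 1.023; τ^m = 0.88^1.023 = 0.8774.
Surface direct beam = 1370 × 0.9773 × 0.8774 = 1174.75 W/m².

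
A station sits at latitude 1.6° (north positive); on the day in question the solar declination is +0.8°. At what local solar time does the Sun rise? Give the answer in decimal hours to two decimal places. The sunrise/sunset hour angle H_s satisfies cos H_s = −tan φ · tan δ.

6.00 h

The sunset hour angle satisfies cos H_s = −tan φ tan δ = -0.0004, giving H_s = 90.02°.
Sunrise is at 12 − H_s/15 = 12 − 6.001 = 5.999 h local solar time.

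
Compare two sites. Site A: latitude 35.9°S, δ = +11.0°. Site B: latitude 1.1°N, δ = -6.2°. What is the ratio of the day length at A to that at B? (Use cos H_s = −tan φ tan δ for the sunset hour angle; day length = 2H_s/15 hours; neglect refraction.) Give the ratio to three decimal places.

A: H_s = arccos(−tan -35.9° · tan 11.0°) = 81.91°, so 2H_s/15 = 10.9213 h.
B: H_s = arccos(−tan 1.1° · tan -6.2°) = 89.88°, so 2H_s/15 = 11.9840 h.
Ratio A/B = 10.9213 / 11.9840 = 0.9113.

0.911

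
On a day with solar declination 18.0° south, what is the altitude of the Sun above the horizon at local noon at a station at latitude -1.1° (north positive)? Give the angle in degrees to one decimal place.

At local solar noon the hour angle is zero, so the elevation is 90° − |φ − δ| = 90° − |-1.1° − (-18.0°)| = 90° − 16.9° = 73.1°.

73.1°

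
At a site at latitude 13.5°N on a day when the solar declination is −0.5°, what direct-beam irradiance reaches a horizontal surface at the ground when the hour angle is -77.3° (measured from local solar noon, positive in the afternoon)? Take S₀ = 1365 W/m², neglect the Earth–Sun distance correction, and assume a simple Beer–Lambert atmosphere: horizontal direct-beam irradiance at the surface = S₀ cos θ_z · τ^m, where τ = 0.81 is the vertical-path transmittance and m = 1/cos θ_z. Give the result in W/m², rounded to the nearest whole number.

cos θ_z = sin(13.5°) sin(-0.5°) + cos(13.5°) cos(-0.5°) cos(-77.30°) = -0.0020 + 0.2138 = 0.2118.
Air mass m = 1/cos θ_z = 1/0.2118 = 4.721; τ^m = 0.81^4.721 = 0.3698.
Surface direct beam = 1365 × 0.2118 × 0.3698 = 106.91 W/m².

107 W/m²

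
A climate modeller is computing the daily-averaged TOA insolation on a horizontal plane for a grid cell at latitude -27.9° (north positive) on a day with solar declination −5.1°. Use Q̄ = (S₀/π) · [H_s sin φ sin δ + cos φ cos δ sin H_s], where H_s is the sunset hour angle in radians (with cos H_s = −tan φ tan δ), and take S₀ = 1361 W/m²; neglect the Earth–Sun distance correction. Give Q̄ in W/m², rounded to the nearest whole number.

−tan φ tan δ = −(-0.5295)(-0.0892) = -0.0472; H_s = arccos(-0.0472) = 92.71°. In radians, H_s = 1.6181.
H_s sin φ sin δ = 1.6181 × -0.4679 × -0.0889 = 0.0673.
cos φ cos δ sin H_s = 0.8838 × 0.9960 × 0.9989 = 0.8793.
Q̄ = (1361/π) × (0.0673 + 0.8793) = 433.22 × 0.9466 = 410.09 W/m².

410 W/m²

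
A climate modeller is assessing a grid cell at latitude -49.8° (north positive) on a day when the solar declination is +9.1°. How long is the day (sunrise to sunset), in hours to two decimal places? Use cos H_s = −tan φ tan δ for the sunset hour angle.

10.54 hours

−tan φ tan δ = −(-1.1833)(0.1602) = 0.1896; H_s = arccos(0.1896) = 79.07°.
Day length = 2 H_s / 15° h⁻¹ = 158.14° / 15 = 10.543 h.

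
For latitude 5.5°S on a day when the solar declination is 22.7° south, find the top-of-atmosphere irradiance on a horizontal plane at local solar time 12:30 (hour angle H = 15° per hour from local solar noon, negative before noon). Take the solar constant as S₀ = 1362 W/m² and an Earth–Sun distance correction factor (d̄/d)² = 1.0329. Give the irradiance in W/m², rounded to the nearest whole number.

Hour angle H = 15° × (12.5 − 12) = 7.50°.
cos θ_z = sin φ sin δ + cos φ cos δ cos H = (-0.0958)(-0.3859) + (0.9954)(0.9225)(0.9914) = 0.9473.
Top-of-atmosphere irradiance = S₀ (d̄/d)² cos θ_z = 1362 × 1.0329 × 0.9473 = 1332.67 W/m².

1333 W/m²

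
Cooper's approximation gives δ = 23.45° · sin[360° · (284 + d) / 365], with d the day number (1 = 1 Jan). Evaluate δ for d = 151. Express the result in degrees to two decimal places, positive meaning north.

+21.90°

360 × (284 + 151) / 365 = 429.041°; sin(429.041°) = 0.9338.
δ = 23.45 × 0.9338 = 21.898° ≈ +21.90°.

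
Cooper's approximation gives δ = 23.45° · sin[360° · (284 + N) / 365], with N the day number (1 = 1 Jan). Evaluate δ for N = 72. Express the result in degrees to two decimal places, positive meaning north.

-3.62°

360 × (284 + 72) / 365 = 351.123°; sin(351.123°) = -0.1543.
δ = 23.45 × -0.1543 = -3.618° ≈ -3.62°.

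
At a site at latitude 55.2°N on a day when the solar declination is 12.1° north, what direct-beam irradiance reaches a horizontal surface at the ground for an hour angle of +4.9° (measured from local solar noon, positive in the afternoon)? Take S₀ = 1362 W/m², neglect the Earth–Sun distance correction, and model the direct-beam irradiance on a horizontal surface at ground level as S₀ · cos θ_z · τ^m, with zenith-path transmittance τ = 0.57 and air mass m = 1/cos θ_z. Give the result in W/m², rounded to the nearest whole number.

cos θ_z = sin(55.2°) sin(12.1°) + cos(55.2°) cos(12.1°) cos(4.90°) = 0.1721 + 0.5560 = 0.7281.
Air mass m = 1/cos θ_z = 1/0.7281 = 1.373; τ^m = 0.57^1.373 = 0.4622.
Surface direct beam = 1362 × 0.7281 × 0.4622 = 458.35 W/m².

458 W/m²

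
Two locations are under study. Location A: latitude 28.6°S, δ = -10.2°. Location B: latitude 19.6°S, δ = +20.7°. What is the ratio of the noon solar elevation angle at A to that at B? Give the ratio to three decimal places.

A: 90° − |-28.6 − (-10.2)| = 71.60°.
B: 90° − |-19.6 − (20.7)| = 49.70°.
Ratio A/B = 71.6000 / 49.7000 = 1.4406.

1.441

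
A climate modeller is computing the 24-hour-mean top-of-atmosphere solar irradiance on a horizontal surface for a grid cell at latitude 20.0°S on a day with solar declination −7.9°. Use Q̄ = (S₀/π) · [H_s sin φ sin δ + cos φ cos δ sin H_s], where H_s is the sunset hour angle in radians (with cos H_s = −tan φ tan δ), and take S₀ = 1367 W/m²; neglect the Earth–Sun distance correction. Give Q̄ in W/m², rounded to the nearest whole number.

438 W/m²

−tan φ tan δ = −(-0.3640)(-0.1388) = -0.0505; H_s = arccos(-0.0505) = 92.89°. In radians, H_s = 1.6212.
H_s sin φ sin δ = 1.6212 × -0.3420 × -0.1374 = 0.0762.
cos φ cos δ sin H_s = 0.9397 × 0.9905 × 0.9987 = 0.9296.
Q̄ = (1367/π) × (0.0762 + 0.9296) = 435.13 × 1.0058 = 437.65 W/m².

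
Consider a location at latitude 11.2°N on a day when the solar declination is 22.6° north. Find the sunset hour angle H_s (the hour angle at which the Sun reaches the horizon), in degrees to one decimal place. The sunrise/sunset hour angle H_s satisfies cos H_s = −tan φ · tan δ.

The sunset hour angle satisfies cos H_s = −tan φ tan δ = -0.0824, giving H_s = 94.73°.

94.7°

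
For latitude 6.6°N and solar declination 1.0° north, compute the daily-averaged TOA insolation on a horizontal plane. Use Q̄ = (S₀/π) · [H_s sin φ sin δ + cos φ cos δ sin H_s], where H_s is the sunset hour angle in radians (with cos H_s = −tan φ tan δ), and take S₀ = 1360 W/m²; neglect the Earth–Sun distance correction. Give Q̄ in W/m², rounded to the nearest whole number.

The sunset hour angle satisfies cos H_s = −tan φ tan δ = -0.0020, giving H_s = 90.11°. In radians, H_s = 1.5727.
H_s sin φ sin δ = 1.5727 × 0.1149 × 0.0175 = 0.0032.
cos φ cos δ sin H_s = 0.9934 × 0.9998 × 1.0000 = 0.9932.
Q̄ = (1360/π) × (0.0032 + 0.9932) = 432.90 × 0.9964 = 431.34 W/m².

431 W/m²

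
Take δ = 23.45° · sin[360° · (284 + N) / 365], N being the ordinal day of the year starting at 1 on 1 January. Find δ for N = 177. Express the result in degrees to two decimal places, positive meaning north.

360 × (284 + 177) / 365 = 454.685°; sin(454.685°) = 0.9967.
δ = 23.45 × 0.9967 = 23.373° ≈ +23.37°.

+23.37°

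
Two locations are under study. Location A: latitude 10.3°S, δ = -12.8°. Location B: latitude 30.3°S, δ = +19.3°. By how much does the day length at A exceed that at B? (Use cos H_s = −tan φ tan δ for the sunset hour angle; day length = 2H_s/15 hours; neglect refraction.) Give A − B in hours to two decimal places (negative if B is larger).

+1.89 h

A: H_s = arccos(−tan -10.3° · tan -12.8°) = 92.37°, so 2H_s/15 = 12.3160 h.
B: H_s = arccos(−tan -30.3° · tan 19.3°) = 78.19°, so 2H_s/15 = 10.4253 h.
A − B = 12.3160 − 10.4253 = 1.8907 h.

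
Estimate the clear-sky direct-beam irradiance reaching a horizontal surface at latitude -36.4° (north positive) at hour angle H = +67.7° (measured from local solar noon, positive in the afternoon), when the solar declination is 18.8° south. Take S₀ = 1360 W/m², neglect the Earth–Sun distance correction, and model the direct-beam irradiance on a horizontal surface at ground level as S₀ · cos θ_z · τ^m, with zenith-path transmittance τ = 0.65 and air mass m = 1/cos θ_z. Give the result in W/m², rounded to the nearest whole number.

cos θ_z = sin φ sin δ + cos φ cos δ cos H = (-0.5934)(-0.3223) + (0.8049)(0.9466)(0.3795) = 0.4804.
Air mass m = 1/cos θ_z = 1/0.4804 = 2.082; τ^m = 0.65^2.082 = 0.4078.
Surface direct beam = 1360 × 0.4804 × 0.4078 = 266.43 W/m².

266 W/m²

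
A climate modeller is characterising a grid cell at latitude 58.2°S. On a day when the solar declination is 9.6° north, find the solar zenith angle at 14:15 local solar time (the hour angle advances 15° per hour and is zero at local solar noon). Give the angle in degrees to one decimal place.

73.1°

Hour angle H = 15° × (14.25 − 12) = 33.75°.
With φ = -58.2°, δ = 9.6°, H = 33.75°: sin φ sin δ = -0.1417, cos φ cos δ cos H = 0.4320, so cos θ_z = 0.2903.
θ_z = arccos(0.2903) = 73.12°.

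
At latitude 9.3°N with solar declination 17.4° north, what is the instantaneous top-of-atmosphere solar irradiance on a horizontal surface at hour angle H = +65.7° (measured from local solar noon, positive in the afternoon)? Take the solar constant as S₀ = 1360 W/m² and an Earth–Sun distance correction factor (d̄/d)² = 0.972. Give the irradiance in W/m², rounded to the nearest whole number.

cos θ_z = sin φ sin δ + cos φ cos δ cos H = (0.1616)(0.2990) + (0.9869)(0.9542)(0.4115) = 0.4358.
Top-of-atmosphere irradiance = S₀ (d̄/d)² cos θ_z = 1360 × 0.972 × 0.4358 = 576.09 W/m².

576 W/m²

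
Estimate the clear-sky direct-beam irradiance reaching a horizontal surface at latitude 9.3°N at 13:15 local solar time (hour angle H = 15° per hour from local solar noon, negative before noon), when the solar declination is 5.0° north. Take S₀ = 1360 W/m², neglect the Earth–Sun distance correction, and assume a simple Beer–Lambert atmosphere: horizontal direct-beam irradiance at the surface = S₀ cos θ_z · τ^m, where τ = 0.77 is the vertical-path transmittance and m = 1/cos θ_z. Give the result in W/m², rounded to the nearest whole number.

975 W/m²

Hour angle H = 15° × (13.25 − 12) = 18.75°.
With φ = 9.3°, δ = 5.0°, H = 18.75°: sin φ sin δ = 0.0141, cos φ cos δ cos H = 0.9309, so cos θ_z = 0.9450.
Air mass m = 1/cos θ_z = 1/0.9450 = 1.058; τ^m = 0.77^1.058 = 0.7584.
Surface direct beam = 1360 × 0.9450 × 0.7584 = 974.70 W/m².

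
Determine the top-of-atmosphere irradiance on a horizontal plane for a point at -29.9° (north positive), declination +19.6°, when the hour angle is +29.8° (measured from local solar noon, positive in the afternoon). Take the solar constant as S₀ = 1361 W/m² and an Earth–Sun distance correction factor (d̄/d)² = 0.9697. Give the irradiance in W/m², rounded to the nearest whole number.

cos θ_z = sin(-29.9°) sin(19.6°) + cos(-29.9°) cos(19.6°) cos(29.80°) = -0.1672 + 0.7087 = 0.5415.
Top-of-atmosphere irradiance = S₀ (d̄/d)² cos θ_z = 1361 × 0.9697 × 0.5415 = 714.65 W/m².

715 W/m²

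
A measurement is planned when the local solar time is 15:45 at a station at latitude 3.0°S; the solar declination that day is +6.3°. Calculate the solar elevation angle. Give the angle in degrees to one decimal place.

33.1°

Hour angle H = 15° × (15.75 − 12) = 56.25°.
cos θ_z = sin(-3.0°) sin(6.3°) + cos(-3.0°) cos(6.3°) cos(56.25°) = -0.0057 + 0.5515 = 0.5458.
θ_z = arccos(0.5458) = 56.92°, so the elevation is 90° − 56.92° = 33.08°.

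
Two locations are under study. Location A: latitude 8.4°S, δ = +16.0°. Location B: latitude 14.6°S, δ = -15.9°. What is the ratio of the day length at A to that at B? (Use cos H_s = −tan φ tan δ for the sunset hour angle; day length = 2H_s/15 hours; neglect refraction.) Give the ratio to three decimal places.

0.929

A: H_s = arccos(−tan -8.4° · tan 16.0°) = 87.57°, so 2H_s/15 = 11.6760 h.
B: H_s = arccos(−tan -14.6° · tan -15.9°) = 94.26°, so 2H_s/15 = 12.5680 h.
Ratio A/B = 11.6760 / 12.5680 = 0.9290.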